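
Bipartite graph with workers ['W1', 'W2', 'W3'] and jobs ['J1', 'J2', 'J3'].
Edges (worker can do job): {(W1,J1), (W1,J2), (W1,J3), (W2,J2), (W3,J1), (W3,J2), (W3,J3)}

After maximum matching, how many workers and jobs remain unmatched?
Unmatched: 0 workers, 0 jobs

Maximum matching size: 3
Workers: 3 total, 3 matched, 0 unmatched
Jobs: 3 total, 3 matched, 0 unmatched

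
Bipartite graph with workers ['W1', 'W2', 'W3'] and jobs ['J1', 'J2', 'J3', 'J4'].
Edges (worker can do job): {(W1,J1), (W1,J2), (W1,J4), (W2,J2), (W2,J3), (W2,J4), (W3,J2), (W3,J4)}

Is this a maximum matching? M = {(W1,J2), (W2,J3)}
No, size 2 is not maximum

Proposed matching has size 2.
Maximum matching size for this graph: 3.

This is NOT maximum - can be improved to size 3.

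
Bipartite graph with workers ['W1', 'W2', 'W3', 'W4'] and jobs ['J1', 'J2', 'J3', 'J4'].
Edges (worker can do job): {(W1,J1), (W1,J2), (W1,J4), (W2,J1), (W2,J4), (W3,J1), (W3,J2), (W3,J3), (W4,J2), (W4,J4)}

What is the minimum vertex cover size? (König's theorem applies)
Minimum vertex cover size = 4

By König's theorem: in bipartite graphs,
min vertex cover = max matching = 4

Maximum matching has size 4, so minimum vertex cover also has size 4.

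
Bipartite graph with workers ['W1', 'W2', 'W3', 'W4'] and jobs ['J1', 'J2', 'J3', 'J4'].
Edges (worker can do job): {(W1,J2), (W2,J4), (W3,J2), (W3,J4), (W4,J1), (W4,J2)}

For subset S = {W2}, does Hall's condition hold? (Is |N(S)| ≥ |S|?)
Yes: |N(S)| = 1, |S| = 1

Subset S = {W2}
Neighbors N(S) = {J4}

|N(S)| = 1, |S| = 1
Hall's condition: |N(S)| ≥ |S| is satisfied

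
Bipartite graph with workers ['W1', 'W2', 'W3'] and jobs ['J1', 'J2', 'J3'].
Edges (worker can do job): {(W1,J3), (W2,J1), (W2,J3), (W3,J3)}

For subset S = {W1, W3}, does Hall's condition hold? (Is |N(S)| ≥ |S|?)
No: |N(S)| = 1, |S| = 2

Subset S = {W1, W3}
Neighbors N(S) = {J3}

|N(S)| = 1, |S| = 2
Hall's condition: |N(S)| ≥ |S| is NOT satisfied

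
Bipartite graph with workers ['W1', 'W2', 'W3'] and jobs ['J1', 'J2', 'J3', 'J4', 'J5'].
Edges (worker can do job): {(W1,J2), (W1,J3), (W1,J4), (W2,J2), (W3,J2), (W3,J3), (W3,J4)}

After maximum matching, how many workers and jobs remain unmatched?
Unmatched: 0 workers, 2 jobs

Maximum matching size: 3
Workers: 3 total, 3 matched, 0 unmatched
Jobs: 5 total, 3 matched, 2 unmatched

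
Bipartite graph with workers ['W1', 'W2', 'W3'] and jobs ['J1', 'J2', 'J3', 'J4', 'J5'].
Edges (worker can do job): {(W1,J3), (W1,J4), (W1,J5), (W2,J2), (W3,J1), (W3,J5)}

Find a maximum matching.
Matching: {(W1,J4), (W2,J2), (W3,J5)}

Maximum matching (size 3):
  W1 → J4
  W2 → J2
  W3 → J5

Each worker is assigned to at most one job, and each job to at most one worker.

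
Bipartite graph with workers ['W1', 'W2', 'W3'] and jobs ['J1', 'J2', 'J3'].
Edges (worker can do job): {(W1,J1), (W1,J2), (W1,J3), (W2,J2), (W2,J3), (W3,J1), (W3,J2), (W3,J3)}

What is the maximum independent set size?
Maximum independent set = 3

By König's theorem:
- Min vertex cover = Max matching = 3
- Max independent set = Total vertices - Min vertex cover
- Max independent set = 6 - 3 = 3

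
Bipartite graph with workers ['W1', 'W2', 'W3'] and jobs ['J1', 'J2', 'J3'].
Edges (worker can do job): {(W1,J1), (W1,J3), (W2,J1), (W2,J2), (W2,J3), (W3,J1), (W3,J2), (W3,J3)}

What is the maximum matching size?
Maximum matching size = 3

Maximum matching: {(W1,J3), (W2,J1), (W3,J2)}
Size: 3

This assigns 3 workers to 3 distinct jobs.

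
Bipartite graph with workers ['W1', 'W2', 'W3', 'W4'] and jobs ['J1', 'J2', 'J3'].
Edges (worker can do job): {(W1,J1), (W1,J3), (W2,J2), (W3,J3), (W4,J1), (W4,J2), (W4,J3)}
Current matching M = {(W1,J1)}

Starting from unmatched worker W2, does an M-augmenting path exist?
Yes: W2 → J2

An M-augmenting path alternates non-matching / matching edges, starting and ending at unmatched vertices.
Path: W2 → J2
(J2 is unmatched in M, so the path is augmenting.)
Flipping edges along this path would increase |M| from 1 to 2.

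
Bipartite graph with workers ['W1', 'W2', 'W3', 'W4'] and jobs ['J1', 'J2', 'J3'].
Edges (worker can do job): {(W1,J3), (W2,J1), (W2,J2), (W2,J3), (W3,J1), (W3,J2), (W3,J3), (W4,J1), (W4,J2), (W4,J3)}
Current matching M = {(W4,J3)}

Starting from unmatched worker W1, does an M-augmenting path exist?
Yes: W1 → J3 → W4 → J2

An M-augmenting path alternates non-matching / matching edges, starting and ending at unmatched vertices.
Path: W1 → J3 → W4 → J2
(J2 is unmatched in M, so the path is augmenting.)
Flipping edges along this path would increase |M| from 1 to 2.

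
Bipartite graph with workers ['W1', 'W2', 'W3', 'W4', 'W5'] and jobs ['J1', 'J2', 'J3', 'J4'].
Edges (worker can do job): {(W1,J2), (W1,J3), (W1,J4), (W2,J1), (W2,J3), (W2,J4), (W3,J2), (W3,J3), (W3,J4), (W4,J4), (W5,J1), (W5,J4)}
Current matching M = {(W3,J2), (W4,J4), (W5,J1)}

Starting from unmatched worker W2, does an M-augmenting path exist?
Yes: W2 → J3

An M-augmenting path alternates non-matching / matching edges, starting and ending at unmatched vertices.
Path: W2 → J3
(J3 is unmatched in M, so the path is augmenting.)
Flipping edges along this path would increase |M| from 3 to 4.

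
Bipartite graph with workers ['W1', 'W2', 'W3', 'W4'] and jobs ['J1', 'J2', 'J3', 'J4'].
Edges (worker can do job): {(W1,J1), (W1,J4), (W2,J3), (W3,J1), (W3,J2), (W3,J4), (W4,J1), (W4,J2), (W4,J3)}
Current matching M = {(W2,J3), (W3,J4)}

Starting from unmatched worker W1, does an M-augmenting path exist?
Yes: W1 → J4 → W3 → J1

An M-augmenting path alternates non-matching / matching edges, starting and ending at unmatched vertices.
Path: W1 → J4 → W3 → J1
(J1 is unmatched in M, so the path is augmenting.)
Flipping edges along this path would increase |M| from 2 to 3.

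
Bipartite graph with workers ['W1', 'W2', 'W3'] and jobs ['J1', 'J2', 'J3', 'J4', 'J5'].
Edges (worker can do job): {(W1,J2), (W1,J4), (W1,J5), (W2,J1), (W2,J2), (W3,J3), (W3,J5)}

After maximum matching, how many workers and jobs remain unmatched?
Unmatched: 0 workers, 2 jobs

Maximum matching size: 3
Workers: 3 total, 3 matched, 0 unmatched
Jobs: 5 total, 3 matched, 2 unmatched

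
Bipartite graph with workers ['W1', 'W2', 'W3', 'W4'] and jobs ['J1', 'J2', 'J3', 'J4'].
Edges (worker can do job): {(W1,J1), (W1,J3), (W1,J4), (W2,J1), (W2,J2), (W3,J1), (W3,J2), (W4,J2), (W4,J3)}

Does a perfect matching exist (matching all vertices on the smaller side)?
Yes, perfect matching exists (size 4)

Perfect matching: {(W1,J4), (W2,J2), (W3,J1), (W4,J3)}
All 4 vertices on the smaller side are matched.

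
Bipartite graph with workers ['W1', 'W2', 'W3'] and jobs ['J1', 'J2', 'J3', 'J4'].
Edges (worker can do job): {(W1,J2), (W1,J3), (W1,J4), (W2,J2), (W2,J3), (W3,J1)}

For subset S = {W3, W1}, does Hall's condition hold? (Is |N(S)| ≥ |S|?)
Yes: |N(S)| = 4, |S| = 2

Subset S = {W3, W1}
Neighbors N(S) = {J1, J2, J3, J4}

|N(S)| = 4, |S| = 2
Hall's condition: |N(S)| ≥ |S| is satisfied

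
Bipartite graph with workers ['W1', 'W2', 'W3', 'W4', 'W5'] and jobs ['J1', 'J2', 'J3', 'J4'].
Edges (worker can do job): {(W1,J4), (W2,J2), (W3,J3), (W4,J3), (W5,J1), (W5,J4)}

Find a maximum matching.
Matching: {(W1,J4), (W2,J2), (W3,J3), (W5,J1)}

Maximum matching (size 4):
  W1 → J4
  W2 → J2
  W3 → J3
  W5 → J1

Each worker is assigned to at most one job, and each job to at most one worker.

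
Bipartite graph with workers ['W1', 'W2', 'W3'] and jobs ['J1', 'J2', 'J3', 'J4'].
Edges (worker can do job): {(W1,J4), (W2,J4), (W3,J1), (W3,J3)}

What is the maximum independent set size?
Maximum independent set = 5

By König's theorem:
- Min vertex cover = Max matching = 2
- Max independent set = Total vertices - Min vertex cover
- Max independent set = 7 - 2 = 5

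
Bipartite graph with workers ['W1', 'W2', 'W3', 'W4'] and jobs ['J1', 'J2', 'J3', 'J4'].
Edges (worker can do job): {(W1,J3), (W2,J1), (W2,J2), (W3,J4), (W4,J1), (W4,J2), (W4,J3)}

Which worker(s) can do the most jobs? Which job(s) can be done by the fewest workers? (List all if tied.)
Most versatile: W4 (3 jobs); Least covered: J4 (1 workers)

Worker degrees (jobs they can do): W1:1, W2:2, W3:1, W4:3
Job degrees (workers who can do it): J1:2, J2:2, J3:2, J4:1

Maximum worker degree is 3, achieved by: W4
Minimum job degree is 1, achieved by: J4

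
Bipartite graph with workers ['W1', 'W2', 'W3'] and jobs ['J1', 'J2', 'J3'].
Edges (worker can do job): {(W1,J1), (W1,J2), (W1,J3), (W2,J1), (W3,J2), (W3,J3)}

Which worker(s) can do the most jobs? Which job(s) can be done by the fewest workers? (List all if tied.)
Most versatile: W1 (3 jobs); Least covered: J1, J2, J3 (2 workers)

Worker degrees (jobs they can do): W1:3, W2:1, W3:2
Job degrees (workers who can do it): J1:2, J2:2, J3:2

Maximum worker degree is 3, achieved by: W1
Minimum job degree is 2, achieved by: J1, J2, J3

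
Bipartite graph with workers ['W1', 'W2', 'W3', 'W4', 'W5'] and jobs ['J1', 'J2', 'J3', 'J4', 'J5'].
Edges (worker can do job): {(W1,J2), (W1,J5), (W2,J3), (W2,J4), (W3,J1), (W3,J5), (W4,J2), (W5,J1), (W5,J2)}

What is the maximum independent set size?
Maximum independent set = 6

By König's theorem:
- Min vertex cover = Max matching = 4
- Max independent set = Total vertices - Min vertex cover
- Max independent set = 10 - 4 = 6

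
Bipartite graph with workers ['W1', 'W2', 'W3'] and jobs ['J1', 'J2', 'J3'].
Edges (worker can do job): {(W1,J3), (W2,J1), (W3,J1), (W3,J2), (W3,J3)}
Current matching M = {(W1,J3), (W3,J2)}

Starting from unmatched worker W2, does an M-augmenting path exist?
Yes: W2 → J1

An M-augmenting path alternates non-matching / matching edges, starting and ending at unmatched vertices.
Path: W2 → J1
(J1 is unmatched in M, so the path is augmenting.)
Flipping edges along this path would increase |M| from 2 to 3.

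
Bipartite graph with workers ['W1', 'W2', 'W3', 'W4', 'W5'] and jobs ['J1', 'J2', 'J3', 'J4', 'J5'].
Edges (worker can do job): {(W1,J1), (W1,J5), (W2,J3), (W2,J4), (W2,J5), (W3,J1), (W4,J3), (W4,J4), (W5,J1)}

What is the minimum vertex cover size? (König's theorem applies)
Minimum vertex cover size = 4

By König's theorem: in bipartite graphs,
min vertex cover = max matching = 4

Maximum matching has size 4, so minimum vertex cover also has size 4.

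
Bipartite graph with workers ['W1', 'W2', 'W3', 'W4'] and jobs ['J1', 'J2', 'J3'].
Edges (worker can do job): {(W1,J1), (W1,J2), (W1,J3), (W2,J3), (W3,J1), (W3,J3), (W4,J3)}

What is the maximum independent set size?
Maximum independent set = 4

By König's theorem:
- Min vertex cover = Max matching = 3
- Max independent set = Total vertices - Min vertex cover
- Max independent set = 7 - 3 = 4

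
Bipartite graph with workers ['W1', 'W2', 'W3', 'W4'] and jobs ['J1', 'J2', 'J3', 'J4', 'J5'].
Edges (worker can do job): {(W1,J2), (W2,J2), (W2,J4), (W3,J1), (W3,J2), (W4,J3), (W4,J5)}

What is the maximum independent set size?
Maximum independent set = 5

By König's theorem:
- Min vertex cover = Max matching = 4
- Max independent set = Total vertices - Min vertex cover
- Max independent set = 9 - 4 = 5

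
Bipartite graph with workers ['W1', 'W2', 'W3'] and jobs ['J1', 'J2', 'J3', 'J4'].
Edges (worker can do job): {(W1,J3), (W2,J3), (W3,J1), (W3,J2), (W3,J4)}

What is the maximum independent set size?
Maximum independent set = 5

By König's theorem:
- Min vertex cover = Max matching = 2
- Max independent set = Total vertices - Min vertex cover
- Max independent set = 7 - 2 = 5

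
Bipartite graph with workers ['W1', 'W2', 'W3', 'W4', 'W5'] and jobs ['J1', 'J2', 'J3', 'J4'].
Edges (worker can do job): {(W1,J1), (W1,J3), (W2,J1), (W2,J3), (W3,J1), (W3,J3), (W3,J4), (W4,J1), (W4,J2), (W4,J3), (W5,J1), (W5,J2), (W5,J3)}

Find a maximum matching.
Matching: {(W1,J3), (W3,J4), (W4,J2), (W5,J1)}

Maximum matching (size 4):
  W1 → J3
  W3 → J4
  W4 → J2
  W5 → J1

Each worker is assigned to at most one job, and each job to at most one worker.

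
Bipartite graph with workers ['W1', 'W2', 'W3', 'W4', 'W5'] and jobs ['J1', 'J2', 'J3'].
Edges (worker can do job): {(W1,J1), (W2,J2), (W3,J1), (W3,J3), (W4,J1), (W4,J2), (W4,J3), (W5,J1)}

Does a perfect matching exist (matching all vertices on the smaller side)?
Yes, perfect matching exists (size 3)

Perfect matching: {(W2,J2), (W3,J1), (W4,J3)}
All 3 vertices on the smaller side are matched.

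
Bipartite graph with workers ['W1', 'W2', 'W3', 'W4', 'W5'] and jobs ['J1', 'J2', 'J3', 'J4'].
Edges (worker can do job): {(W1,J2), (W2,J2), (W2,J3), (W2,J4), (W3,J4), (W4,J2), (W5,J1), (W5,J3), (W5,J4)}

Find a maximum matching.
Matching: {(W2,J3), (W3,J4), (W4,J2), (W5,J1)}

Maximum matching (size 4):
  W2 → J3
  W3 → J4
  W4 → J2
  W5 → J1

Each worker is assigned to at most one job, and each job to at most one worker.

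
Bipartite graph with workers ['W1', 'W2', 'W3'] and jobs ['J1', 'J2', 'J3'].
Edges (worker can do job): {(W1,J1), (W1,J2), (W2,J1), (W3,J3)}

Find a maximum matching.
Matching: {(W1,J2), (W2,J1), (W3,J3)}

Maximum matching (size 3):
  W1 → J2
  W2 → J1
  W3 → J3

Each worker is assigned to at most one job, and each job to at most one worker.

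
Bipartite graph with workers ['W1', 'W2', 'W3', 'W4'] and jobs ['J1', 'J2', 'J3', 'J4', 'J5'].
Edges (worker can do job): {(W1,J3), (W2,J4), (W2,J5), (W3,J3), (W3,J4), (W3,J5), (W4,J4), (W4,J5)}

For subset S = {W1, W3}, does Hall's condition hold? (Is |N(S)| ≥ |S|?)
Yes: |N(S)| = 3, |S| = 2

Subset S = {W1, W3}
Neighbors N(S) = {J3, J4, J5}

|N(S)| = 3, |S| = 2
Hall's condition: |N(S)| ≥ |S| is satisfied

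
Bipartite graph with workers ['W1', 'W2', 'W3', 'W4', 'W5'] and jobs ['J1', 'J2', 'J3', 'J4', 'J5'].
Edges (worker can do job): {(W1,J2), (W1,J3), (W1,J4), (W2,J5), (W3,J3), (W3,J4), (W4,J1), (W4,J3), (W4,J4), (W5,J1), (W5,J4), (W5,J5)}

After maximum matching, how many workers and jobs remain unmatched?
Unmatched: 0 workers, 0 jobs

Maximum matching size: 5
Workers: 5 total, 5 matched, 0 unmatched
Jobs: 5 total, 5 matched, 0 unmatched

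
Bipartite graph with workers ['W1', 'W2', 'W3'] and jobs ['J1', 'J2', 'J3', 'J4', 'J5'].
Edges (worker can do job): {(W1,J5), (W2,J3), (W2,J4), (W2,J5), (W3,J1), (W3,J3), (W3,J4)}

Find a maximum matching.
Matching: {(W1,J5), (W2,J4), (W3,J3)}

Maximum matching (size 3):
  W1 → J5
  W2 → J4
  W3 → J3

Each worker is assigned to at most one job, and each job to at most one worker.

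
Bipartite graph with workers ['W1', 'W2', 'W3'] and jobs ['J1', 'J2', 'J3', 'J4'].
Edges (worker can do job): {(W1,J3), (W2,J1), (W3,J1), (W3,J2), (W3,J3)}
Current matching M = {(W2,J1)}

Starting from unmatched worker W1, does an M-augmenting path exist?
Yes: W1 → J3

An M-augmenting path alternates non-matching / matching edges, starting and ending at unmatched vertices.
Path: W1 → J3
(J3 is unmatched in M, so the path is augmenting.)
Flipping edges along this path would increase |M| from 1 to 2.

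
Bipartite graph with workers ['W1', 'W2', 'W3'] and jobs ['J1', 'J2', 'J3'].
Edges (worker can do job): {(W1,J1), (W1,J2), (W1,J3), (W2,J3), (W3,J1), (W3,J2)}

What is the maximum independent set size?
Maximum independent set = 3

By König's theorem:
- Min vertex cover = Max matching = 3
- Max independent set = Total vertices - Min vertex cover
- Max independent set = 6 - 3 = 3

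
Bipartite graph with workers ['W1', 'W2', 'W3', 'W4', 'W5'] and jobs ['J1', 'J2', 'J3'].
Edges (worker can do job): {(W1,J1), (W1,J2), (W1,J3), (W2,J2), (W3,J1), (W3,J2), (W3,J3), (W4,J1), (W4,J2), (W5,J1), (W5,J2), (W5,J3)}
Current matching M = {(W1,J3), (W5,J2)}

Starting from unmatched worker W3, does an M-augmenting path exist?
Yes: W3 → J1

An M-augmenting path alternates non-matching / matching edges, starting and ending at unmatched vertices.
Path: W3 → J1
(J1 is unmatched in M, so the path is augmenting.)
Flipping edges along this path would increase |M| from 2 to 3.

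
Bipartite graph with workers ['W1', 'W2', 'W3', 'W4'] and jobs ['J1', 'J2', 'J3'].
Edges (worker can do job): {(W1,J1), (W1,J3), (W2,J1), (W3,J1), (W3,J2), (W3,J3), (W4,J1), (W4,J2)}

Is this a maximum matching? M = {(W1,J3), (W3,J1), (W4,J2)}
Yes, size 3 is maximum

Proposed matching has size 3.
Maximum matching size for this graph: 3.

This is a maximum matching.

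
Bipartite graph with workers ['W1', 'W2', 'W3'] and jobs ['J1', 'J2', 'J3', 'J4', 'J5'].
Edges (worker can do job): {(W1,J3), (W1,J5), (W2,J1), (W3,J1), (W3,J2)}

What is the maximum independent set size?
Maximum independent set = 5

By König's theorem:
- Min vertex cover = Max matching = 3
- Max independent set = Total vertices - Min vertex cover
- Max independent set = 8 - 3 = 5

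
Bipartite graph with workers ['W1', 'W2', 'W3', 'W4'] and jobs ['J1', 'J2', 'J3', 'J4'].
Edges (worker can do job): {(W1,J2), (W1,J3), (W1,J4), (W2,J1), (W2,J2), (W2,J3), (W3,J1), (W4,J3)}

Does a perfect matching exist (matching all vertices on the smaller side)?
Yes, perfect matching exists (size 4)

Perfect matching: {(W1,J4), (W2,J2), (W3,J1), (W4,J3)}
All 4 vertices on the smaller side are matched.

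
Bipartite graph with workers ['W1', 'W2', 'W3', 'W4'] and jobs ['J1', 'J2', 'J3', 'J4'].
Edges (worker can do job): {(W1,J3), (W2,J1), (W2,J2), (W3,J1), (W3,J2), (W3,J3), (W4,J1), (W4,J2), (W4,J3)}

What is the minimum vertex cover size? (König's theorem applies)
Minimum vertex cover size = 3

By König's theorem: in bipartite graphs,
min vertex cover = max matching = 3

Maximum matching has size 3, so minimum vertex cover also has size 3.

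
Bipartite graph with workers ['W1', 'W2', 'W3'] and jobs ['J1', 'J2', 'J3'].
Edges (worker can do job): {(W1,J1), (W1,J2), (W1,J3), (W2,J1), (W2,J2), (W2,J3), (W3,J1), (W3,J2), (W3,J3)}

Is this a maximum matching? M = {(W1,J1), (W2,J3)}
No, size 2 is not maximum

Proposed matching has size 2.
Maximum matching size for this graph: 3.

This is NOT maximum - can be improved to size 3.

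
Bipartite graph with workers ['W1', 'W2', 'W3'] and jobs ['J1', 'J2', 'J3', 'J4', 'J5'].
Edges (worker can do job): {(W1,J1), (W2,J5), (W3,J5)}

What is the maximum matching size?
Maximum matching size = 2

Maximum matching: {(W1,J1), (W3,J5)}
Size: 2

This assigns 2 workers to 2 distinct jobs.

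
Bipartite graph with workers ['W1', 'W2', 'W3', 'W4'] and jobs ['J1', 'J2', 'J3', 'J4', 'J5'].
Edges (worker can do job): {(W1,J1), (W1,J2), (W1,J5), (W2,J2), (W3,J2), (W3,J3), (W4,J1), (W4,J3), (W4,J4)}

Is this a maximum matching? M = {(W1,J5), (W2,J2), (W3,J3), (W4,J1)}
Yes, size 4 is maximum

Proposed matching has size 4.
Maximum matching size for this graph: 4.

This is a maximum matching.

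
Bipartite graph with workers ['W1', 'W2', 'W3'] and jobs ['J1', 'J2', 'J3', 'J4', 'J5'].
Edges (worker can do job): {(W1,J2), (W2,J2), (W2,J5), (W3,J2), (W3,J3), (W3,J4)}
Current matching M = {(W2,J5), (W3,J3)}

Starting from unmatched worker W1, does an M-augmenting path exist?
Yes: W1 → J2

An M-augmenting path alternates non-matching / matching edges, starting and ending at unmatched vertices.
Path: W1 → J2
(J2 is unmatched in M, so the path is augmenting.)
Flipping edges along this path would increase |M| from 2 to 3.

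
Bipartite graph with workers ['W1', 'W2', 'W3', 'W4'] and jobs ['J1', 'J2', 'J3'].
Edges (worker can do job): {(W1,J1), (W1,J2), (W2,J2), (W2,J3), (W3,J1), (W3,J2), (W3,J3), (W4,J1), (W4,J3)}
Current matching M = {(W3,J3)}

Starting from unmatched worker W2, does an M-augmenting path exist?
Yes: W2 → J2

An M-augmenting path alternates non-matching / matching edges, starting and ending at unmatched vertices.
Path: W2 → J2
(J2 is unmatched in M, so the path is augmenting.)
Flipping edges along this path would increase |M| from 1 to 2.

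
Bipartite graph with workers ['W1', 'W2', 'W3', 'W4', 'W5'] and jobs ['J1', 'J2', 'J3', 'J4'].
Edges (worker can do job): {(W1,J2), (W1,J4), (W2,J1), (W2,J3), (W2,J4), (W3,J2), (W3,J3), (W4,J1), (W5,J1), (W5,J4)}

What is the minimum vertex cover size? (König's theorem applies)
Minimum vertex cover size = 4

By König's theorem: in bipartite graphs,
min vertex cover = max matching = 4

Maximum matching has size 4, so minimum vertex cover also has size 4.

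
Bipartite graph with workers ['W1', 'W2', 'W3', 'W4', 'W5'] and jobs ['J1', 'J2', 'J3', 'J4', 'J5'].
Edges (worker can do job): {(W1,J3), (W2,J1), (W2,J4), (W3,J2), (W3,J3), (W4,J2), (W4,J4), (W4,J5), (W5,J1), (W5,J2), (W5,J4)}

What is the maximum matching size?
Maximum matching size = 5

Maximum matching: {(W1,J3), (W2,J1), (W3,J2), (W4,J5), (W5,J4)}
Size: 5

This assigns 5 workers to 5 distinct jobs.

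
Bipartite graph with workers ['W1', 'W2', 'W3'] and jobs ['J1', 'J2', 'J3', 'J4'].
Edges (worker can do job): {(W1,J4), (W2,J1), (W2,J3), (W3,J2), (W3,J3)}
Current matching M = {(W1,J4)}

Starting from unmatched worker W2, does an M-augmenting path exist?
Yes: W2 → J1

An M-augmenting path alternates non-matching / matching edges, starting and ending at unmatched vertices.
Path: W2 → J1
(J1 is unmatched in M, so the path is augmenting.)
Flipping edges along this path would increase |M| from 1 to 2.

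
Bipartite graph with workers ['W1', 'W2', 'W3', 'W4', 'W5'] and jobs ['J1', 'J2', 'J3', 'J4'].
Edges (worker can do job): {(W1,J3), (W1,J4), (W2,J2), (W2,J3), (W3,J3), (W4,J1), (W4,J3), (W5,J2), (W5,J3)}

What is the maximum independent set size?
Maximum independent set = 5

By König's theorem:
- Min vertex cover = Max matching = 4
- Max independent set = Total vertices - Min vertex cover
- Max independent set = 9 - 4 = 5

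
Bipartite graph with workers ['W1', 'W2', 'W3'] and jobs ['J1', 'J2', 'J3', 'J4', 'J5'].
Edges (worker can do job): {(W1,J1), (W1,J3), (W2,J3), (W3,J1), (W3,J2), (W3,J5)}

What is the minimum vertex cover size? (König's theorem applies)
Minimum vertex cover size = 3

By König's theorem: in bipartite graphs,
min vertex cover = max matching = 3

Maximum matching has size 3, so minimum vertex cover also has size 3.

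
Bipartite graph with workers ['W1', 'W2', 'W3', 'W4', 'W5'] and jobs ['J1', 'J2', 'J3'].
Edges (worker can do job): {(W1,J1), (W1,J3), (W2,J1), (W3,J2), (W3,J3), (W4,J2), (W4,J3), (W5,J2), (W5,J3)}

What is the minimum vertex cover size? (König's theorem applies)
Minimum vertex cover size = 3

By König's theorem: in bipartite graphs,
min vertex cover = max matching = 3

Maximum matching has size 3, so minimum vertex cover also has size 3.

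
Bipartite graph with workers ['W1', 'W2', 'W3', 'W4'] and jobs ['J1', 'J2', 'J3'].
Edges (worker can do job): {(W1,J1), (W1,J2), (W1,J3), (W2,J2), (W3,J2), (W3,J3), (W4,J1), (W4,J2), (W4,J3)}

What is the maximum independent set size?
Maximum independent set = 4

By König's theorem:
- Min vertex cover = Max matching = 3
- Max independent set = Total vertices - Min vertex cover
- Max independent set = 7 - 3 = 4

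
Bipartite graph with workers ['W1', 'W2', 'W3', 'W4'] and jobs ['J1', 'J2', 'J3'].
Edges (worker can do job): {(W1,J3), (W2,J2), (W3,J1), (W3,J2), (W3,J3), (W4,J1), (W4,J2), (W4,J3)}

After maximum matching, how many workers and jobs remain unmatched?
Unmatched: 1 workers, 0 jobs

Maximum matching size: 3
Workers: 4 total, 3 matched, 1 unmatched
Jobs: 3 total, 3 matched, 0 unmatched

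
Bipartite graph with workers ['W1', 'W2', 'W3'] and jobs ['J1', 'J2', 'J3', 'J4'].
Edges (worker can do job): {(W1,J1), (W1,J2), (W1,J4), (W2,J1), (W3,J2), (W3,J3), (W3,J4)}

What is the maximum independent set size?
Maximum independent set = 4

By König's theorem:
- Min vertex cover = Max matching = 3
- Max independent set = Total vertices - Min vertex cover
- Max independent set = 7 - 3 = 4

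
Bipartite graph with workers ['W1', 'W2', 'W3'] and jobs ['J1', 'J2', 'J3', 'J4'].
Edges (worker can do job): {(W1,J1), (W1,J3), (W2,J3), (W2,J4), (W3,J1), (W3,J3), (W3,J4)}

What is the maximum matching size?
Maximum matching size = 3

Maximum matching: {(W1,J1), (W2,J3), (W3,J4)}
Size: 3

This assigns 3 workers to 3 distinct jobs.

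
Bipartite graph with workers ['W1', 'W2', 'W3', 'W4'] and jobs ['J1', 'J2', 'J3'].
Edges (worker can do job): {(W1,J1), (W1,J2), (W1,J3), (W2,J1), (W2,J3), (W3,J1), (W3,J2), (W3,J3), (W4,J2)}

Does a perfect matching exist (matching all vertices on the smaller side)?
Yes, perfect matching exists (size 3)

Perfect matching: {(W1,J1), (W3,J3), (W4,J2)}
All 3 vertices on the smaller side are matched.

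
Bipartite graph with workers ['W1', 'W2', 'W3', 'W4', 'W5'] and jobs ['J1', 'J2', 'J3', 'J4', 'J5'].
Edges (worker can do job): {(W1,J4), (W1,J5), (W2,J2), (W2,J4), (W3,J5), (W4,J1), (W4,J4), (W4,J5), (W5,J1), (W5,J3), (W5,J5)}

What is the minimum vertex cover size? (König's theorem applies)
Minimum vertex cover size = 5

By König's theorem: in bipartite graphs,
min vertex cover = max matching = 5

Maximum matching has size 5, so minimum vertex cover also has size 5.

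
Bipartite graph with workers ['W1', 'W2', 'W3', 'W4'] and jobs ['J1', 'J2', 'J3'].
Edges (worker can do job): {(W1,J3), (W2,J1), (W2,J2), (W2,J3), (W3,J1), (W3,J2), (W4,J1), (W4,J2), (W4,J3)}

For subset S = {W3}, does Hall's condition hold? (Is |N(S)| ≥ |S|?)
Yes: |N(S)| = 2, |S| = 1

Subset S = {W3}
Neighbors N(S) = {J1, J2}

|N(S)| = 2, |S| = 1
Hall's condition: |N(S)| ≥ |S| is satisfied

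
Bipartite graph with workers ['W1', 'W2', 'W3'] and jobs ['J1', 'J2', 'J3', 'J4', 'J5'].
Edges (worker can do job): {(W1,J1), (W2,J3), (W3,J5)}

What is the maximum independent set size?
Maximum independent set = 5

By König's theorem:
- Min vertex cover = Max matching = 3
- Max independent set = Total vertices - Min vertex cover
- Max independent set = 8 - 3 = 5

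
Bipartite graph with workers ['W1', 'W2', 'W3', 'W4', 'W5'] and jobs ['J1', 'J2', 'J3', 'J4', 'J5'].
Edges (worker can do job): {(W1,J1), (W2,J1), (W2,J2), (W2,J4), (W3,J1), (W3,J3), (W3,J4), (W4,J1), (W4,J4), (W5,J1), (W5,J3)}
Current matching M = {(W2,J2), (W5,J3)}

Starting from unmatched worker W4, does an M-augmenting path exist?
Yes: W4 → J1

An M-augmenting path alternates non-matching / matching edges, starting and ending at unmatched vertices.
Path: W4 → J1
(J1 is unmatched in M, so the path is augmenting.)
Flipping edges along this path would increase |M| from 2 to 3.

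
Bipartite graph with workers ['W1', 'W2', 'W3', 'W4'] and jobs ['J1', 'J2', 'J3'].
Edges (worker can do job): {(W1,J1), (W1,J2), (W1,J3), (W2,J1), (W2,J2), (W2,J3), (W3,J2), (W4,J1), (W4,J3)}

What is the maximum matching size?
Maximum matching size = 3

Maximum matching: {(W1,J1), (W3,J2), (W4,J3)}
Size: 3

This assigns 3 workers to 3 distinct jobs.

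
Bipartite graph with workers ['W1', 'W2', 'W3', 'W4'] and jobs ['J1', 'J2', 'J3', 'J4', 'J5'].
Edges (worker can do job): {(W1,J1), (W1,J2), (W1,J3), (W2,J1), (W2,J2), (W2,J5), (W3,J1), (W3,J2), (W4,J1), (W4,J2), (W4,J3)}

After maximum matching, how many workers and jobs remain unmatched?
Unmatched: 0 workers, 1 jobs

Maximum matching size: 4
Workers: 4 total, 4 matched, 0 unmatched
Jobs: 5 total, 4 matched, 1 unmatched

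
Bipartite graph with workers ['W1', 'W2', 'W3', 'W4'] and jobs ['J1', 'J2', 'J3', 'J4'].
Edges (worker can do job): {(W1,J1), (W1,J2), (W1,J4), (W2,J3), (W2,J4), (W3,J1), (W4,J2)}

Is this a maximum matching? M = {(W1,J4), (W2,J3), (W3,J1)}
No, size 3 is not maximum

Proposed matching has size 3.
Maximum matching size for this graph: 4.

This is NOT maximum - can be improved to size 4.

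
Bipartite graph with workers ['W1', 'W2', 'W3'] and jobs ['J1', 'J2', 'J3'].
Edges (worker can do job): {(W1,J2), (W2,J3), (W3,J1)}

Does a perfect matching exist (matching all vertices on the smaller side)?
Yes, perfect matching exists (size 3)

Perfect matching: {(W1,J2), (W2,J3), (W3,J1)}
All 3 vertices on the smaller side are matched.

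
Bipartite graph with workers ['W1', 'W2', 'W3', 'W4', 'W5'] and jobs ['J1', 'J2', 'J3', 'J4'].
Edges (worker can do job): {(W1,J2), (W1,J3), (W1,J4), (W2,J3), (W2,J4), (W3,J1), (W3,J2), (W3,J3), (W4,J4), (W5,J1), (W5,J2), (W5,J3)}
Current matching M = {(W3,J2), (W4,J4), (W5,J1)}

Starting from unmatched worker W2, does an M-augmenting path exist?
Yes: W2 → J3

An M-augmenting path alternates non-matching / matching edges, starting and ending at unmatched vertices.
Path: W2 → J3
(J3 is unmatched in M, so the path is augmenting.)
Flipping edges along this path would increase |M| from 3 to 4.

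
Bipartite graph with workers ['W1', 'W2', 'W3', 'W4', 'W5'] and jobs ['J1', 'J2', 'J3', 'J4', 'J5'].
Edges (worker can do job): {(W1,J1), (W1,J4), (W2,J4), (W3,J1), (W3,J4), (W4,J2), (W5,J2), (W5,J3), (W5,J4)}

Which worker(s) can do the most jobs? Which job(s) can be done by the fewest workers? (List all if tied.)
Most versatile: W5 (3 jobs); Least covered: J5 (0 workers)

Worker degrees (jobs they can do): W1:2, W2:1, W3:2, W4:1, W5:3
Job degrees (workers who can do it): J1:2, J2:2, J3:1, J4:4, J5:0

Maximum worker degree is 3, achieved by: W5
Minimum job degree is 0, achieved by: J5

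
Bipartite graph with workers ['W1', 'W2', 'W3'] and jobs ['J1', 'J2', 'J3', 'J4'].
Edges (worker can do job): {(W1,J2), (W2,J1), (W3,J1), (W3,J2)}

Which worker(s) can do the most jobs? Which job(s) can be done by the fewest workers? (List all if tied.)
Most versatile: W3 (2 jobs); Least covered: J3, J4 (0 workers)

Worker degrees (jobs they can do): W1:1, W2:1, W3:2
Job degrees (workers who can do it): J1:2, J2:2, J3:0, J4:0

Maximum worker degree is 2, achieved by: W3
Minimum job degree is 0, achieved by: J3, J4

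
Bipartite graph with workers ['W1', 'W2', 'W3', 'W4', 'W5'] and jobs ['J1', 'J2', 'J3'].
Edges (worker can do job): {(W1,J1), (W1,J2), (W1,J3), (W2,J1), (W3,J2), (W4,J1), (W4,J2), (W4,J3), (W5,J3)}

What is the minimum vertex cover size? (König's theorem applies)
Minimum vertex cover size = 3

By König's theorem: in bipartite graphs,
min vertex cover = max matching = 3

Maximum matching has size 3, so minimum vertex cover also has size 3.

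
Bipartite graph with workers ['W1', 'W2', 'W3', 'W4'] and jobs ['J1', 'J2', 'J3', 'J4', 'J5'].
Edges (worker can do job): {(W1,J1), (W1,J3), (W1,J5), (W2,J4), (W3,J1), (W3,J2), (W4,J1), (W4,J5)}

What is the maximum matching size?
Maximum matching size = 4

Maximum matching: {(W1,J3), (W2,J4), (W3,J2), (W4,J1)}
Size: 4

This assigns 4 workers to 4 distinct jobs.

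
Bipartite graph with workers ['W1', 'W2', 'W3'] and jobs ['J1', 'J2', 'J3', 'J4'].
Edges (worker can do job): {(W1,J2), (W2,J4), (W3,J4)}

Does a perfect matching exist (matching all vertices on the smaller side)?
No, maximum matching has size 2 < 3

Maximum matching has size 2, need 3 for perfect matching.
Unmatched workers: ['W2']
Unmatched jobs: ['J3', 'J1']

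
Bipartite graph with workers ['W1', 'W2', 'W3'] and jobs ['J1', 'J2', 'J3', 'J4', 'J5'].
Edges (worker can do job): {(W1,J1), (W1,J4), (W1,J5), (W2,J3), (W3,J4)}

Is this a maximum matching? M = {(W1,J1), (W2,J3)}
No, size 2 is not maximum

Proposed matching has size 2.
Maximum matching size for this graph: 3.

This is NOT maximum - can be improved to size 3.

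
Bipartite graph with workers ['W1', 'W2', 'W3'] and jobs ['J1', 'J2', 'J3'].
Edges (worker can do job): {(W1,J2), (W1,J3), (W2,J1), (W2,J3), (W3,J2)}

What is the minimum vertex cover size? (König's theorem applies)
Minimum vertex cover size = 3

By König's theorem: in bipartite graphs,
min vertex cover = max matching = 3

Maximum matching has size 3, so minimum vertex cover also has size 3.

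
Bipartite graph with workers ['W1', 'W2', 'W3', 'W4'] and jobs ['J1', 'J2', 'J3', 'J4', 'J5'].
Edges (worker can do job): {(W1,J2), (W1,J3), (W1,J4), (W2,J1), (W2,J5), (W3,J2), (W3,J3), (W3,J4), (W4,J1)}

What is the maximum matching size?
Maximum matching size = 4

Maximum matching: {(W1,J2), (W2,J5), (W3,J4), (W4,J1)}
Size: 4

This assigns 4 workers to 4 distinct jobs.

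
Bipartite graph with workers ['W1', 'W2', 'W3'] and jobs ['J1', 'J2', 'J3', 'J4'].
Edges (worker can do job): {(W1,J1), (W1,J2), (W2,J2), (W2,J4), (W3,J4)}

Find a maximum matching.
Matching: {(W1,J1), (W2,J2), (W3,J4)}

Maximum matching (size 3):
  W1 → J1
  W2 → J2
  W3 → J4

Each worker is assigned to at most one job, and each job to at most one worker.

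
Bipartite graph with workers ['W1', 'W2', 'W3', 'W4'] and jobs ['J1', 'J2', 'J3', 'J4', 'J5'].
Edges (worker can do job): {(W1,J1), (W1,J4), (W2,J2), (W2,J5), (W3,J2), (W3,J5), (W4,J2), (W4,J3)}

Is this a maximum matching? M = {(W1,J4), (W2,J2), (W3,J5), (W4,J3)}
Yes, size 4 is maximum

Proposed matching has size 4.
Maximum matching size for this graph: 4.

This is a maximum matching.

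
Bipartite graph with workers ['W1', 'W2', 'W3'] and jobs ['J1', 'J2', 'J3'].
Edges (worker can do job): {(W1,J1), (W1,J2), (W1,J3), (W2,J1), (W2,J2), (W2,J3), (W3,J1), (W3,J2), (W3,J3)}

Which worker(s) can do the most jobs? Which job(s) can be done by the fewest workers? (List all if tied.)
Most versatile: W1, W2, W3 (3 jobs); Least covered: J1, J2, J3 (3 workers)

Worker degrees (jobs they can do): W1:3, W2:3, W3:3
Job degrees (workers who can do it): J1:3, J2:3, J3:3

Maximum worker degree is 3, achieved by: W1, W2, W3
Minimum job degree is 3, achieved by: J1, J2, J3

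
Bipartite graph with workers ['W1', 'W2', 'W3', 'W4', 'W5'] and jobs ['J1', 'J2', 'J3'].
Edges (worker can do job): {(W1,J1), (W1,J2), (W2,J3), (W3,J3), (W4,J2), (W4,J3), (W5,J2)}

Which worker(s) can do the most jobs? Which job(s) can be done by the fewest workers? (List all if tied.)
Most versatile: W1, W4 (2 jobs); Least covered: J1 (1 workers)

Worker degrees (jobs they can do): W1:2, W2:1, W3:1, W4:2, W5:1
Job degrees (workers who can do it): J1:1, J2:3, J3:3

Maximum worker degree is 2, achieved by: W1, W4
Minimum job degree is 1, achieved by: J1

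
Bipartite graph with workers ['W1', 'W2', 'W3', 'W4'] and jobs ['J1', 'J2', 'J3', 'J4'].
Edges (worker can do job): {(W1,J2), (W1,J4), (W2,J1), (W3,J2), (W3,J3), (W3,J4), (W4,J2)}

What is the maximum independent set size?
Maximum independent set = 4

By König's theorem:
- Min vertex cover = Max matching = 4
- Max independent set = Total vertices - Min vertex cover
- Max independent set = 8 - 4 = 4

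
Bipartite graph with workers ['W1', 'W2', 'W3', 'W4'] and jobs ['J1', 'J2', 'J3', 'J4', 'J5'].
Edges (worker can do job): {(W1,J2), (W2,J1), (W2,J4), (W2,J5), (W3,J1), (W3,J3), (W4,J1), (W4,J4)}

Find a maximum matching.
Matching: {(W1,J2), (W2,J5), (W3,J3), (W4,J1)}

Maximum matching (size 4):
  W1 → J2
  W2 → J5
  W3 → J3
  W4 → J1

Each worker is assigned to at most one job, and each job to at most one worker.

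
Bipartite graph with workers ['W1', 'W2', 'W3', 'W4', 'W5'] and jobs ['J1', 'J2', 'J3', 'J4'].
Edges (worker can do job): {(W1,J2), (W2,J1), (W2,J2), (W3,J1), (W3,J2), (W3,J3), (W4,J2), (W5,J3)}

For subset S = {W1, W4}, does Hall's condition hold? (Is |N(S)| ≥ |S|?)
No: |N(S)| = 1, |S| = 2

Subset S = {W1, W4}
Neighbors N(S) = {J2}

|N(S)| = 1, |S| = 2
Hall's condition: |N(S)| ≥ |S| is NOT satisfied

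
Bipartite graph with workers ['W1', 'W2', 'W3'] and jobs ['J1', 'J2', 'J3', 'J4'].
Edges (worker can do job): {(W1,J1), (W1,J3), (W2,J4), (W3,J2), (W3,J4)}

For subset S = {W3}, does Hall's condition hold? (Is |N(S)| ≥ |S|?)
Yes: |N(S)| = 2, |S| = 1

Subset S = {W3}
Neighbors N(S) = {J2, J4}

|N(S)| = 2, |S| = 1
Hall's condition: |N(S)| ≥ |S| is satisfied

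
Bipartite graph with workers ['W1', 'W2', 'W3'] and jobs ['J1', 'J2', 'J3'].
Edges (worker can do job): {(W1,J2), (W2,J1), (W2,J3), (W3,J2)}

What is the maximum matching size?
Maximum matching size = 2

Maximum matching: {(W2,J3), (W3,J2)}
Size: 2

This assigns 2 workers to 2 distinct jobs.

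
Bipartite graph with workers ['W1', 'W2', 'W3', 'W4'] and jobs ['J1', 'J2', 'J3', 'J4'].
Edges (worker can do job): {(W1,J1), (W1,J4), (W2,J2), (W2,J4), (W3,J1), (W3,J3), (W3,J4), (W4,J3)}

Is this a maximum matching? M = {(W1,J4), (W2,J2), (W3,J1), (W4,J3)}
Yes, size 4 is maximum

Proposed matching has size 4.
Maximum matching size for this graph: 4.

This is a maximum matching.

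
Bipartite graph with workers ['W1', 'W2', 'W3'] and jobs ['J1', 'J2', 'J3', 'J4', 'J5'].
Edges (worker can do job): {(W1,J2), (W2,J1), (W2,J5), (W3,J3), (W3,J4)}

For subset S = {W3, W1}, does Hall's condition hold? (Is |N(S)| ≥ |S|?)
Yes: |N(S)| = 3, |S| = 2

Subset S = {W3, W1}
Neighbors N(S) = {J2, J3, J4}

|N(S)| = 3, |S| = 2
Hall's condition: |N(S)| ≥ |S| is satisfied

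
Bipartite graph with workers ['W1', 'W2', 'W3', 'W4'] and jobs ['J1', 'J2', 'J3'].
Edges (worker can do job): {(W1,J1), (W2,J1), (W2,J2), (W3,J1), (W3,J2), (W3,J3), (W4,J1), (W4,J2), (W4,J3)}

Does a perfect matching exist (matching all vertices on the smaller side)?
Yes, perfect matching exists (size 3)

Perfect matching: {(W1,J1), (W3,J3), (W4,J2)}
All 3 vertices on the smaller side are matched.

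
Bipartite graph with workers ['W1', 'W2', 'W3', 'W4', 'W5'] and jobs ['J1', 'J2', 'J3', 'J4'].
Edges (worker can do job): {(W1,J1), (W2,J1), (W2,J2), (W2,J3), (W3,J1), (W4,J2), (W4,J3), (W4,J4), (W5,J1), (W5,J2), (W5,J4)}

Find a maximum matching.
Matching: {(W2,J3), (W3,J1), (W4,J4), (W5,J2)}

Maximum matching (size 4):
  W2 → J3
  W3 → J1
  W4 → J4
  W5 → J2

Each worker is assigned to at most one job, and each job to at most one worker.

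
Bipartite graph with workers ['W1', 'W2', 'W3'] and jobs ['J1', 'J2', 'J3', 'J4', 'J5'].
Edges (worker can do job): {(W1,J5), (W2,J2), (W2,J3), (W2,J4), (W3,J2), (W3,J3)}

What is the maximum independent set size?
Maximum independent set = 5

By König's theorem:
- Min vertex cover = Max matching = 3
- Max independent set = Total vertices - Min vertex cover
- Max independent set = 8 - 3 = 5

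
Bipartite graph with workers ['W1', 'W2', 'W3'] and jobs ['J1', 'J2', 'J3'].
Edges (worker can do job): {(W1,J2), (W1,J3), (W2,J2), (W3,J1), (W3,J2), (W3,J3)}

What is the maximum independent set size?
Maximum independent set = 3

By König's theorem:
- Min vertex cover = Max matching = 3
- Max independent set = Total vertices - Min vertex cover
- Max independent set = 6 - 3 = 3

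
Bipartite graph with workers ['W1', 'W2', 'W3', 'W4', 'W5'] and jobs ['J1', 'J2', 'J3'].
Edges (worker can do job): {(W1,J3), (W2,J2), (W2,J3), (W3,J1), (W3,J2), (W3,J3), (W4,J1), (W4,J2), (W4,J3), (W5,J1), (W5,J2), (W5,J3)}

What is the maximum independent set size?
Maximum independent set = 5

By König's theorem:
- Min vertex cover = Max matching = 3
- Max independent set = Total vertices - Min vertex cover
- Max independent set = 8 - 3 = 5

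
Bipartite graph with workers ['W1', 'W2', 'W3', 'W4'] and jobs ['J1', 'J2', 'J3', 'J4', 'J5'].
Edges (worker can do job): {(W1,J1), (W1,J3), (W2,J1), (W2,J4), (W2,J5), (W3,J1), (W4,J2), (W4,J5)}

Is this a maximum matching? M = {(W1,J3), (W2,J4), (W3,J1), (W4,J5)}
Yes, size 4 is maximum

Proposed matching has size 4.
Maximum matching size for this graph: 4.

This is a maximum matching.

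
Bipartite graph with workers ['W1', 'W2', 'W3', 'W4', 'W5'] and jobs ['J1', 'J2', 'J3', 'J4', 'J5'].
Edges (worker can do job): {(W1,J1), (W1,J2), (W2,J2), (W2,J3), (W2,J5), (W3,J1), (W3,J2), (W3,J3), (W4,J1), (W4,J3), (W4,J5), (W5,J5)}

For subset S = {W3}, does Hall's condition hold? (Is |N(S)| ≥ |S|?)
Yes: |N(S)| = 3, |S| = 1

Subset S = {W3}
Neighbors N(S) = {J1, J2, J3}

|N(S)| = 3, |S| = 1
Hall's condition: |N(S)| ≥ |S| is satisfied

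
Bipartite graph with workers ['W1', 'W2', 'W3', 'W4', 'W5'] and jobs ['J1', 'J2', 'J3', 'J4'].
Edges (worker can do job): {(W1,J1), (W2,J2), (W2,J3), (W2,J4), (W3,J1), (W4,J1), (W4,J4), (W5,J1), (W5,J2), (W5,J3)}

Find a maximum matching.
Matching: {(W2,J2), (W3,J1), (W4,J4), (W5,J3)}

Maximum matching (size 4):
  W2 → J2
  W3 → J1
  W4 → J4
  W5 → J3

Each worker is assigned to at most one job, and each job to at most one worker.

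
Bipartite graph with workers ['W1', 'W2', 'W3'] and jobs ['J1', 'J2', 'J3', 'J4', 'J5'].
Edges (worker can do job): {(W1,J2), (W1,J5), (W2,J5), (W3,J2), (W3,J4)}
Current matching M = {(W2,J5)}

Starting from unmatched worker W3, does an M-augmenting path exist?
Yes: W3 → J2

An M-augmenting path alternates non-matching / matching edges, starting and ending at unmatched vertices.
Path: W3 → J2
(J2 is unmatched in M, so the path is augmenting.)
Flipping edges along this path would increase |M| from 1 to 2.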